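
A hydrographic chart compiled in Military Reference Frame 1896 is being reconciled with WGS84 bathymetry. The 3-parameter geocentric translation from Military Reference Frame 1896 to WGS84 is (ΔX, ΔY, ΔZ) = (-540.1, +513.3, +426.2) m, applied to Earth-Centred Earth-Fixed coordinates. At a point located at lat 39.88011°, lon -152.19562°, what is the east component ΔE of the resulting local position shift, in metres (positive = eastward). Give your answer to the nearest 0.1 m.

The local east axis at (φ, λ) is (−sin λ, cos λ, 0), so ΔE = −sin(-152.19562°)·(-540.1) + cos(-152.19562°)·513.3 = -705.97 m.

ΔE = -706.0 m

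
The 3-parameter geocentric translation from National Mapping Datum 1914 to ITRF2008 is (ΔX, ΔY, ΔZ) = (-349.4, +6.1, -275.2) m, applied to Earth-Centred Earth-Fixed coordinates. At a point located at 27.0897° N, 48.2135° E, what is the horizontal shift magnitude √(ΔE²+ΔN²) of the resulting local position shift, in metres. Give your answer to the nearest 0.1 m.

At φ = 27.0897°, λ = 48.2135°: sin φ = 0.455385, cos φ = 0.890295, sin λ = 0.745633, cos λ = 0.666357.
ΔE = −sin λ·ΔX + cos λ·ΔY = −(0.745633)·(-349.4) + (0.666357)·(6.1) = 264.59 m.
ΔN = −sin φ cos λ·ΔX − sin φ sin λ·ΔY + cos φ·ΔZ = −(0.455385)(0.666357)(-349.4) − (0.455385)(0.745633)(6.1) + (0.890295)(-275.2) = -141.06 m.
Horizontal magnitude = √(ΔE² + ΔN²) = √(264.59² + (-141.06)²) = 299.84 m.

299.8 m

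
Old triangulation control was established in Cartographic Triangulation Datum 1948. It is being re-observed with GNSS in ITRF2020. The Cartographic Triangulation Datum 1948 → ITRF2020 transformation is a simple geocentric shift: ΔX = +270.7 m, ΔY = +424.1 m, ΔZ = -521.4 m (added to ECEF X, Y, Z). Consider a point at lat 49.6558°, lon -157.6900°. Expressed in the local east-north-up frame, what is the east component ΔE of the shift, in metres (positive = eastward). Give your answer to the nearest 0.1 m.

ΔE = -289.6 m

The local east axis at (φ, λ) is (−sin λ, cos λ, 0), so ΔE = −sin(-157.6900°)·270.7 + cos(-157.6900°)·424.1 = -289.59 m.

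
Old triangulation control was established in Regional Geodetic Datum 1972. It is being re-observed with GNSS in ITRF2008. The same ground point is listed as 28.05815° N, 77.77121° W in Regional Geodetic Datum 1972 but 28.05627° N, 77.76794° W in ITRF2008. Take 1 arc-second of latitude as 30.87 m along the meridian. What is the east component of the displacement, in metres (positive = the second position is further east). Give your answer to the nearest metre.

ΔE = 321 m

Δφ = 28.05627° − 28.05815° = -0.00188°; Δλ = -77.76794° − -77.77121° = +0.00327°.
1° of latitude = 3600 × 30.87 = 111132 m.
ΔN = Δφ × 111132 = -208.9 m; ΔE = Δλ × 111132 × cos(28.05815°) = +0.00327 × 111132 × 0.882471 = 320.7 m.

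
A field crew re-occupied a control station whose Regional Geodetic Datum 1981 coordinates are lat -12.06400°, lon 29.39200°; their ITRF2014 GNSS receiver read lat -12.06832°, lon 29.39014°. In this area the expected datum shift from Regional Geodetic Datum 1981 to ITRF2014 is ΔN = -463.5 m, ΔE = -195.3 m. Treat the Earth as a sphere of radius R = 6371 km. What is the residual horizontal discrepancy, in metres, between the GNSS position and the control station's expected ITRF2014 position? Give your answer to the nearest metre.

18 m

Observed coordinate differences: Δφ = -0.00432°, Δλ = -0.00186°.
Converting to metres (1° lat = 111195 m, cos φ = 0.977915): observed ΔN = -480.4 m, observed ΔE = -202.3 m.
Subtracting the expected shift leaves a residual of -480.4 − (-463.5) = -16.9 m north and -202.3 − (-195.3) = -7.0 m east.
Residual distance = √((-16.9)² + (-7.0)²) = 18.2 m.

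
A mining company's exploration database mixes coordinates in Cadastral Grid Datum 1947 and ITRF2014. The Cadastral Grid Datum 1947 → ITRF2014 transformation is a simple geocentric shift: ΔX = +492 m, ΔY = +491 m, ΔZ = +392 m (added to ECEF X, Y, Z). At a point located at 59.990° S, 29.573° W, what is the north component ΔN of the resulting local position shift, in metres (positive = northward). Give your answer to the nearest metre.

ΔN = 357 m

The local north axis is (−sin φ cos λ, −sin φ sin λ, cos φ), giving ΔN = 370.540 − 209.838 + 196.059 = 356.76 m.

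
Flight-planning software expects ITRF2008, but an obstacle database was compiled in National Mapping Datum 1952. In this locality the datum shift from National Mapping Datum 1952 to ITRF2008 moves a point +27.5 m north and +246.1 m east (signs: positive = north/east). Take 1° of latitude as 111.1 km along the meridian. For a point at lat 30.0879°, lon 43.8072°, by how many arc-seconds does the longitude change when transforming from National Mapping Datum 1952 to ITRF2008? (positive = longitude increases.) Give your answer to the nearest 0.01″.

At latitude 30.0879°, cos φ = 0.865257.
1° of longitude at this latitude = 111.1 × cos φ = 96.13 km, so Δλ = 246.1 / 96130.1 = 0.0025601° = 9.216″.

Δλ = 9.22″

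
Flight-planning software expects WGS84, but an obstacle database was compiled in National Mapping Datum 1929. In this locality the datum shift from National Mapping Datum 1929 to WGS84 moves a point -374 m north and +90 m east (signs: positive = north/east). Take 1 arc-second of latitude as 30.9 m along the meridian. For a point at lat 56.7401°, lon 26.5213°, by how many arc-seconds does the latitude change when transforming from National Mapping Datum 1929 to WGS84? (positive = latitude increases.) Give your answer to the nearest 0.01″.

1″ of latitude = 30.90 m, so Δφ = -374.0 / 30.90 = -12.104″.

Δφ = -12.10″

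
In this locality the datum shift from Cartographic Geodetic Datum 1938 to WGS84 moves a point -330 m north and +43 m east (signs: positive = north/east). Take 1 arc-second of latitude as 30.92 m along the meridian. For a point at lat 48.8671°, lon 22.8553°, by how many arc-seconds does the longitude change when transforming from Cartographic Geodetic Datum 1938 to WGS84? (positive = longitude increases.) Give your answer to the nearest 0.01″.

Δλ = 2.11″

At latitude 48.8671°, cos φ = 0.657808.
1″ of longitude at this latitude = 30.92 × cos φ = 20.3394 m, so Δλ = 43.0 / 20.3394 = 2.114″.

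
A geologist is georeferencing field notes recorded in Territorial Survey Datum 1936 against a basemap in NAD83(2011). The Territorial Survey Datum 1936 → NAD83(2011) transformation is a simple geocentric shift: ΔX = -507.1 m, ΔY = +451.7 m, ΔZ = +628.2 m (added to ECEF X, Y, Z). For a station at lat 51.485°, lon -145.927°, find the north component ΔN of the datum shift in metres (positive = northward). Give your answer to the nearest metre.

The local north axis is (−sin φ cos λ, −sin φ sin λ, cos φ), giving ΔN = -328.661 + 198.009 + 391.192 = 260.54 m.

ΔN = 261 m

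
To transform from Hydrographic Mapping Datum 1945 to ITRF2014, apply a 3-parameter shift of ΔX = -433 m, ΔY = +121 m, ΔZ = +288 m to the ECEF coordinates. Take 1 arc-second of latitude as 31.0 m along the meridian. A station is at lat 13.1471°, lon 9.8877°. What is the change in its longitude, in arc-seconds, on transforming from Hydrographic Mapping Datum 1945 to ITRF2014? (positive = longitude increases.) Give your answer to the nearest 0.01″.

Δλ = 6.41″

sin φ = 0.227452, cos φ = 0.973789, sin λ = 0.171718, cos λ = 0.985146.
East component: ΔE = −sin λ·ΔX + cos λ·ΔY = −(0.171718)(-433) + (0.985146)(121) = 193.56 m.
1° of latitude spans 3600 × 31.00 = 111600 m; at latitude φ, 1° of longitude spans that × cos φ = 108674.9 m, so Δλ = 193.56 / 108674.9 × 3600 = 6.412″.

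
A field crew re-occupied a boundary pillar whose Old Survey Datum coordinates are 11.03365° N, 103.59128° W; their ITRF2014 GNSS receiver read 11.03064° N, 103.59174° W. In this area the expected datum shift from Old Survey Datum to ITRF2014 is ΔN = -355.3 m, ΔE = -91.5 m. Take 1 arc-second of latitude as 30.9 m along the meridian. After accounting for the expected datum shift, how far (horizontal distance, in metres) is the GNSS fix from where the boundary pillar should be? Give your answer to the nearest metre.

46 m

Observed coordinate differences: Δφ = -0.00301°, Δλ = -0.00046°.
Converting to metres (1° lat = 111240 m, cos φ = 0.981515): observed ΔN = -334.8 m, observed ΔE = -50.2 m.
Subtracting the expected shift leaves a residual of -334.8 − (-355.3) = 20.5 m north and -50.2 − (-91.5) = 41.3 m east.
Residual distance = √(20.5² + 41.3²) = 46.1 m.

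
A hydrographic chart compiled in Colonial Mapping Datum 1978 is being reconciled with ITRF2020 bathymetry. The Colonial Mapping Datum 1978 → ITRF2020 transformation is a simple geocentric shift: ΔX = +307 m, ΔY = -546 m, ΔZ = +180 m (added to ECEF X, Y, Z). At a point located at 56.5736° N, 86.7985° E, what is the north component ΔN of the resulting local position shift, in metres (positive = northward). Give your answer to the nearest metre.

The local north axis is (−sin φ cos λ, −sin φ sin λ, cos φ), giving ΔN = -14.309 + 454.977 + 99.156 = 539.82 m.

ΔN = 540 m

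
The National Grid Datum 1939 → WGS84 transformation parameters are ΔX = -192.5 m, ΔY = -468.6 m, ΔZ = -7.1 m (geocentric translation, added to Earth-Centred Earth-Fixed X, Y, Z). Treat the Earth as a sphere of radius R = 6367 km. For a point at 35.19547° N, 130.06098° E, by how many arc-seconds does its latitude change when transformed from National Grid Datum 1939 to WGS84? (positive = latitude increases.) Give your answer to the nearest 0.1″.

Δφ = 4.2″

sin φ = 0.576368, cos φ = 0.817190, sin λ = 0.765360, cos λ = -0.643603.
North component: ΔN = −sin φ cos λ·ΔX − sin φ sin λ·ΔY + cos φ·ΔZ = −(0.576368)(-0.643603)(-192.5) − (0.576368)(0.765360)(-468.6) + (0.817190)(-7.1) = 129.50 m.
1° of latitude spans πR/180 = 111125 m, so Δφ = 129.50 / 111125 × 3600 = 4.195″.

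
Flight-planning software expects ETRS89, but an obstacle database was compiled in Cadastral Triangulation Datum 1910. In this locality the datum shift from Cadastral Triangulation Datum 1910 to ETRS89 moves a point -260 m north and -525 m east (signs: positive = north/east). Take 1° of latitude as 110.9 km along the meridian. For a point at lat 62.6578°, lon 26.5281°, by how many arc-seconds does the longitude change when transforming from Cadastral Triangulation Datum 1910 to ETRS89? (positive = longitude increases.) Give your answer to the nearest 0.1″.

Δλ = -37.1″

At latitude 62.6578°, cos φ = 0.459304.
1° of longitude at this latitude = 110.9 × cos φ = 50.94 km, so Δλ = -525.0 / 50936.8 = -0.0103069° = -37.105″.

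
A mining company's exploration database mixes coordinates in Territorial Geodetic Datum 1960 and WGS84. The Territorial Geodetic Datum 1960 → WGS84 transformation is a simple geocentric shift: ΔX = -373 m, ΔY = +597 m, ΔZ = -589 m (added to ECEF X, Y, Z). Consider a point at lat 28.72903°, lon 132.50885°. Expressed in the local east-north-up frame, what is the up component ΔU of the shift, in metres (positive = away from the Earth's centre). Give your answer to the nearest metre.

The local up (radial) axis is (cos φ cos λ, cos φ sin λ, sin φ), giving ΔU = 221.012 + 385.918 − 283.113 = 323.82 m.

ΔU = 324 m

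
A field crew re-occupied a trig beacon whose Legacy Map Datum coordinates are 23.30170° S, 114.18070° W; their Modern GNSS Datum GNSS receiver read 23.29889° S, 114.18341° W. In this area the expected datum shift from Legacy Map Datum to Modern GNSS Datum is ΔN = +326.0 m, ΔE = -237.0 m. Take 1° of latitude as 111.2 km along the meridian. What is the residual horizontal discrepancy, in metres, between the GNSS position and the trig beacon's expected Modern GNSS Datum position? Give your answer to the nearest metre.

42 m

Observed coordinate differences: Δφ = +0.00281°, Δλ = -0.00271°.
Converting to metres (1° lat = 111200 m, cos φ = 0.918435): observed ΔN = 312.5 m, observed ΔE = -276.8 m.
Subtracting the expected shift leaves a residual of 312.5 − (326.0) = -13.5 m north and -276.8 − (-237.0) = -39.8 m east.
Residual distance = √((-13.5)² + (-39.8)²) = 42.0 m.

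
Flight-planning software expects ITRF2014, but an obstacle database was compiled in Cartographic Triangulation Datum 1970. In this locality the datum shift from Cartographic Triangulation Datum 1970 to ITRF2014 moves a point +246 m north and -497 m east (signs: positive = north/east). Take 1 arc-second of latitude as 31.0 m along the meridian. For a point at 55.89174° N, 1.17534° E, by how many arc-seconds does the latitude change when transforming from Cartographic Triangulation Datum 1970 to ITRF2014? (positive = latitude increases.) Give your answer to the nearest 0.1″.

1″ of latitude = 31.00 m, so Δφ = 246.0 / 31.00 = 7.935″.

Δφ = 7.9″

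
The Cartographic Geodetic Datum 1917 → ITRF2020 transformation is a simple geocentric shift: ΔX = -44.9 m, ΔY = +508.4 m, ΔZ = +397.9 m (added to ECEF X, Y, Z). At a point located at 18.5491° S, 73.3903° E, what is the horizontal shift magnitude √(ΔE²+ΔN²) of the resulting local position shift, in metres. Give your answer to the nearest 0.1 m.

560.7 m

At φ = -18.5491°, λ = 73.3903°: sin φ = -0.318117, cos φ = 0.948051, sin λ = 0.958274, cos λ = 0.285851.
ΔE = −sin λ·ΔX + cos λ·ΔY = −(0.958274)·(-44.9) + (0.285851)·(508.4) = 188.35 m.
ΔN = −sin φ cos λ·ΔX − sin φ sin λ·ΔY + cos φ·ΔZ = −(-0.318117)(0.285851)(-44.9) − (-0.318117)(0.958274)(508.4) + (0.948051)(397.9) = 528.13 m.
Horizontal magnitude = √(ΔE² + ΔN²) = √(188.35² + 528.13²) = 560.71 m.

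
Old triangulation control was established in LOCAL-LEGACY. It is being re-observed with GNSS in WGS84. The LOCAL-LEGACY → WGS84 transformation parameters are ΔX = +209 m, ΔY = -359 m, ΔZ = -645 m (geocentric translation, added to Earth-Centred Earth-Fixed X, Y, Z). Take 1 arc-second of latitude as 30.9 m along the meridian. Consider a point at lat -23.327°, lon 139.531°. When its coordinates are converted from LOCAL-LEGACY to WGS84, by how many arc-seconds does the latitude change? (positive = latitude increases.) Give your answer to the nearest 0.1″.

Δφ = -24.2″

sin φ = -0.395978, cos φ = 0.918260, sin λ = 0.649037, cos λ = -0.760757.
North component: ΔN = −sin φ cos λ·ΔX − sin φ sin λ·ΔY + cos φ·ΔZ = −(-0.395978)(-0.760757)(209) − (-0.395978)(0.649037)(-359) + (0.918260)(-645) = -747.50 m.
1° of latitude spans 3600 × 30.90 = 111240 m, so Δφ = -747.50 / 111240 × 3600 = -24.191″.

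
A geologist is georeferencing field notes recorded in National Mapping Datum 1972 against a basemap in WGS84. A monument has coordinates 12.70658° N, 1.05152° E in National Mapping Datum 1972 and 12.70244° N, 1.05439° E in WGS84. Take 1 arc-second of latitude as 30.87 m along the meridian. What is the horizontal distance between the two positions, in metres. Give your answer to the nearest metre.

Δφ = 12.70244° − 12.70658° = -0.00414°; Δλ = 1.05439° − 1.05152° = +0.00287°.
1° of latitude = 3600 × 30.87 = 111132 m.
ΔN = Δφ × 111132 = -460.1 m; ΔE = Δλ × 111132 × cos(12.70658°) = +0.00287 × 111132 × 0.975509 = 311.1 m.
Distance = √(ΔE² + ΔN²) = √(311.1² + (-460.1)²) = 555.4 m.

555 m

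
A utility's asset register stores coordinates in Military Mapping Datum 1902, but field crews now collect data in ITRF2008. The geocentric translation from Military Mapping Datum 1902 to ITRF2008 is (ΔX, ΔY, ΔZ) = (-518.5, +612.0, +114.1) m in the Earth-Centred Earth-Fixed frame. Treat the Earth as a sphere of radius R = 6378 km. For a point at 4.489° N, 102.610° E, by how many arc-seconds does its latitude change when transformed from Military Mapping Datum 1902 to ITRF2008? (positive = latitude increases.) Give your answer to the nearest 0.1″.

Δφ = 1.9″

sin φ = 0.078268, cos φ = 0.996932, sin λ = 0.975879, cos λ = -0.218314.
North component: ΔN = −sin φ cos λ·ΔX − sin φ sin λ·ΔY + cos φ·ΔZ = −(0.078268)(-0.218314)(-518.5) − (0.078268)(0.975879)(612.0) + (0.996932)(114.1) = 58.15 m.
1° of latitude spans πR/180 = 111317 m, so Δφ = 58.15 / 111317 × 3600 = 1.880″.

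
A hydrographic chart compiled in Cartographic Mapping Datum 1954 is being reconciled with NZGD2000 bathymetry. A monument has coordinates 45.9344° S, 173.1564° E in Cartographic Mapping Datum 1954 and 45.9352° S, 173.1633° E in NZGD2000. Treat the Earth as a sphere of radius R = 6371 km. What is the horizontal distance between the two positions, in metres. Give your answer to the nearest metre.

Δφ = -45.9352° − -45.9344° = -0.0008°; Δλ = 173.1633° − 173.1564° = +0.0069°.
1° along a meridian = πR/180 = 111195 m.
ΔN = Δφ × 111195 = -89.0 m; ΔE = Δλ × 111195 × cos(-45.9344°) = +0.0069 × 111195 × 0.695482 = 533.6 m.
Distance = √(ΔE² + ΔN²) = √(533.6² + (-89.0)²) = 541.0 m.

541 m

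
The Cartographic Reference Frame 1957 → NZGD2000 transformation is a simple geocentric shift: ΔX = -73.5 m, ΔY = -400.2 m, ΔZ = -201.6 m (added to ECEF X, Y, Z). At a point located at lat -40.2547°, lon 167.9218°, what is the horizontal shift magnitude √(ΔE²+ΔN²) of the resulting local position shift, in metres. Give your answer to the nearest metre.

438 m

The local east axis at (φ, λ) is (−sin λ, cos λ, 0), so ΔE = −sin(167.9218°)·(-73.5) + cos(167.9218°)·(-400.2) = 406.72 m.
The local north axis is (−sin φ cos λ, −sin φ sin λ, cos φ), giving ΔN = 46.443 − 54.112 − 153.857 = -161.53 m.
Horizontal magnitude = √(ΔE² + ΔN²) = √(406.72² + (-161.53)²) = 437.62 m.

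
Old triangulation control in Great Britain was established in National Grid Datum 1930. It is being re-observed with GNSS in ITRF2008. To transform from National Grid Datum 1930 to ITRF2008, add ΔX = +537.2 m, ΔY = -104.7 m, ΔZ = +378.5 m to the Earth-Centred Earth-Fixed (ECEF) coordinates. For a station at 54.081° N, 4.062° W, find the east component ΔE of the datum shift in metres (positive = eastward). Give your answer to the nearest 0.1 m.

At φ = 54.081°, λ = -4.062°: sin φ = 0.809847, cos φ = 0.586641, sin λ = -0.070836, cos λ = 0.997488.
ΔE = −sin λ·ΔX + cos λ·ΔY = −(-0.070836)·(537.2) + (0.997488)·(-104.7) = -66.38 m.

ΔE = -66.4 m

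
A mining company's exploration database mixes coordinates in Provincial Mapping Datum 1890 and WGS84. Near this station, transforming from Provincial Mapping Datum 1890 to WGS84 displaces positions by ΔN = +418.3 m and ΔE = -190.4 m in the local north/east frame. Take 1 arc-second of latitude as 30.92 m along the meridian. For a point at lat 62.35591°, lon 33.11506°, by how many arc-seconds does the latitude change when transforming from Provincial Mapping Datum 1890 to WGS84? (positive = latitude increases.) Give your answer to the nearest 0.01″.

1″ of latitude = 30.92 m, so Δφ = 418.3 / 30.92 = 13.528″.

Δφ = 13.53″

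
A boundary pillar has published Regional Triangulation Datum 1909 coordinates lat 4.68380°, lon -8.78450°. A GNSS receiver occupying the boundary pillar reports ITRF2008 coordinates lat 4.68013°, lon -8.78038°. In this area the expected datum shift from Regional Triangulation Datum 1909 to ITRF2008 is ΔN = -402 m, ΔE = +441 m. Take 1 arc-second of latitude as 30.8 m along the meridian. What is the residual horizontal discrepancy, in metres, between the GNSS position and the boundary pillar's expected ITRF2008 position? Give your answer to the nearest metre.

Observed coordinate differences: Δφ = -0.00367°, Δλ = +0.00412°.
Converting to metres (1° lat = 110880 m, cos φ = 0.996661): observed ΔN = -406.9 m, observed ΔE = 455.3 m.
Subtracting the expected shift leaves a residual of -406.9 − (-402) = -4.9 m north and 455.3 − (441) = 14.3 m east.
Residual distance = √((-4.9)² + 14.3²) = 15.1 m.

15 m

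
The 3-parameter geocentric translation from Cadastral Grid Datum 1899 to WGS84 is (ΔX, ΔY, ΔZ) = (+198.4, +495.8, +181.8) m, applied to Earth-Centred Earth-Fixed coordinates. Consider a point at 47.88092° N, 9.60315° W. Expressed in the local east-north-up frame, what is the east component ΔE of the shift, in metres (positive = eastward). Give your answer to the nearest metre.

The local east axis at (φ, λ) is (−sin λ, cos λ, 0), so ΔE = −sin(-9.60315°)·198.4 + cos(-9.60315°)·495.8 = 521.95 m.

ΔE = 522 m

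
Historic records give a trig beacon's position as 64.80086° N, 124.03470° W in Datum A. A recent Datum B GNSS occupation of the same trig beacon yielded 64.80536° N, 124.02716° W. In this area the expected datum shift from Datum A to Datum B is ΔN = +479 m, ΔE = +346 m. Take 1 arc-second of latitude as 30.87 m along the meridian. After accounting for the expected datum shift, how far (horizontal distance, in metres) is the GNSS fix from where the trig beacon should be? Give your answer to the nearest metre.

24 m

Observed coordinate differences: Δφ = +0.00450°, Δλ = +0.00754°.
Converting to metres (1° lat = 111132 m, cos φ = 0.425766): observed ΔN = 500.1 m, observed ΔE = 356.8 m.
Subtracting the expected shift leaves a residual of 500.1 − (479) = 21.1 m north and 356.8 − (346) = 10.8 m east.
Residual distance = √(21.1² + 10.8²) = 23.7 m.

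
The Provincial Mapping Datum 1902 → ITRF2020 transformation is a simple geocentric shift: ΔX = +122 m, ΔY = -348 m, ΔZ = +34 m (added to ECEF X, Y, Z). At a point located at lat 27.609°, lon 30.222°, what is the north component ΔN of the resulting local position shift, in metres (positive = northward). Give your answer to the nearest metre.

ΔN = 62 m

The local north axis is (−sin φ cos λ, −sin φ sin λ, cos φ), giving ΔN = -48.854 + 81.178 + 30.128 = 62.45 m.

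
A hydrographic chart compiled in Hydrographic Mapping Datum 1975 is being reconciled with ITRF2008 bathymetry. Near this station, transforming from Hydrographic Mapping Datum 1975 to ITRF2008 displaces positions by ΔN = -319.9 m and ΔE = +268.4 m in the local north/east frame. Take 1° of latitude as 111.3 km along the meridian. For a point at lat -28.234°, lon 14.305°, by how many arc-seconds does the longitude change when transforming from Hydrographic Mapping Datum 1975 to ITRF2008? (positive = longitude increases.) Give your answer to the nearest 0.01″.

At latitude -28.234°, cos φ = 0.881023.
1° of longitude at this latitude = 111.3 × cos φ = 98.06 km, so Δλ = 268.4 / 98057.8 = 0.0027372° = 9.854″.

Δλ = 9.85″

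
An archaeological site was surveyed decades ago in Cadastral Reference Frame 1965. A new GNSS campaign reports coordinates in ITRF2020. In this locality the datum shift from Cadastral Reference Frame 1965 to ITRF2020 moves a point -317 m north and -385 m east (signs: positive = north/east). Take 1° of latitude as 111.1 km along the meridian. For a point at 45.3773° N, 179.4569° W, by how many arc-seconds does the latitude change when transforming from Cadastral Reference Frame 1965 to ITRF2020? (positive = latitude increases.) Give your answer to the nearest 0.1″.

Δφ = -10.3″

1° of latitude = 111.1 km, so Δφ = -317.0 / 111100 = -0.0028533° = -10.272″.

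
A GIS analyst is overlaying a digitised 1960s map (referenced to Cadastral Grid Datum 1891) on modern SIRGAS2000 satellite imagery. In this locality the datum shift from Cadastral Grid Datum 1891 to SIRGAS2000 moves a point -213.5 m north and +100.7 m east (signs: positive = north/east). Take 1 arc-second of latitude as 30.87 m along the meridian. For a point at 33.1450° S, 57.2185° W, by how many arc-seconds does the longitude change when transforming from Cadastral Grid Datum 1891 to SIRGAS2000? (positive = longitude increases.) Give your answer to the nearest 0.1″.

At latitude -33.1450°, cos φ = 0.837290.
1″ of longitude at this latitude = 30.87 × cos φ = 25.8471 m, so Δλ = 100.7 / 25.8471 = 3.896″.

Δλ = 3.9″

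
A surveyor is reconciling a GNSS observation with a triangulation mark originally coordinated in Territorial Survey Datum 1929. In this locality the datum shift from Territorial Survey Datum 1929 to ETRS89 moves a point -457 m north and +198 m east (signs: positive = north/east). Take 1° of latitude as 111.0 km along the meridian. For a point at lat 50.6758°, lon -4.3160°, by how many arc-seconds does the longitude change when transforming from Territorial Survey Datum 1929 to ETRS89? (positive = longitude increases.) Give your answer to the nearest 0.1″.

Δλ = 10.1″

At latitude 50.6758°, cos φ = 0.633708.
1° of longitude at this latitude = 111.0 × cos φ = 70.34 km, so Δλ = 198.0 / 70341.6 = 0.0028148° = 10.133″.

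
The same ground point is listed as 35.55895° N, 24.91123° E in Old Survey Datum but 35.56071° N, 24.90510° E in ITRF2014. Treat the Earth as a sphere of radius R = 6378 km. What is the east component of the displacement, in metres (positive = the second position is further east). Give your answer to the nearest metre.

Δφ = 35.56071° − 35.55895° = +0.00176°; Δλ = 24.90510° − 24.91123° = -0.00613°.
1° along a meridian = πR/180 = 111317 m.
ΔN = Δφ × 111317 = 195.9 m; ΔE = Δλ × 111317 × cos(35.55895°) = -0.00613 × 111317 × 0.813518 = -555.1 m.

ΔE = -555 m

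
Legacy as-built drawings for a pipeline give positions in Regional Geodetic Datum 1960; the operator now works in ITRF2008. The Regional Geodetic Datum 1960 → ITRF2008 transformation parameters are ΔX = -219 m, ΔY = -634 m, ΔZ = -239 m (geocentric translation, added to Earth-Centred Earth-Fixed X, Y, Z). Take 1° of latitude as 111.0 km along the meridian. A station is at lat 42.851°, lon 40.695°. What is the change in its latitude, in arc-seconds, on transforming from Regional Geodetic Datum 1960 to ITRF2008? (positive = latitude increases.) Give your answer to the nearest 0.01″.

sin φ = 0.680094, cos φ = 0.733125, sin λ = 0.652032, cos λ = 0.758191.
North component: ΔN = −sin φ cos λ·ΔX − sin φ sin λ·ΔY + cos φ·ΔZ = −(0.680094)(0.758191)(-219) − (0.680094)(0.652032)(-634) + (0.733125)(-239) = 218.85 m.
1° of latitude spans 111000 m, so Δφ = 218.85 / 111000 × 3600 = 7.098″.

Δφ = 7.10″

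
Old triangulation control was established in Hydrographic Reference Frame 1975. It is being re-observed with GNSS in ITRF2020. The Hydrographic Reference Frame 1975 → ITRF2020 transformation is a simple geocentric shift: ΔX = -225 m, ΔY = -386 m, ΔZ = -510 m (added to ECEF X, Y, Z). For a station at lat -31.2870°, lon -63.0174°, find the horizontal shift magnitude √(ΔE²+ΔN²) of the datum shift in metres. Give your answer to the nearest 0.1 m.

At φ = -31.2870°, λ = -63.0174°: sin φ = -0.519325, cos φ = 0.854577, sin λ = -0.891144, cos λ = 0.453720.
ΔE = −sin λ·ΔX + cos λ·ΔY = −(-0.891144)·(-225) + (0.453720)·(-386) = -375.64 m.
ΔN = −sin φ cos λ·ΔX − sin φ sin λ·ΔY + cos φ·ΔZ = −(-0.519325)(0.453720)(-225) − (-0.519325)(-0.891144)(-386) + (0.854577)(-510) = -310.21 m.
Horizontal magnitude = √(ΔE² + ΔN²) = √((-375.64)² + (-310.21)²) = 487.17 m.

487.2 m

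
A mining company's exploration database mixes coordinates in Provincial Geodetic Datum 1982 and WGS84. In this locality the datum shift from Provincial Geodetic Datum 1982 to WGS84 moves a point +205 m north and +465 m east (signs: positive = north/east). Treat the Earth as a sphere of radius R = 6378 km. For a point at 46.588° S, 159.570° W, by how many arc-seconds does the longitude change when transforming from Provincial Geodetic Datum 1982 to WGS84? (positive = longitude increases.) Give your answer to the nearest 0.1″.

Δλ = 21.9″

At latitude -46.588°, cos φ = 0.687240.
One radian of longitude at latitude φ spans R cos φ, so Δλ = ΔE / (R cos φ) = 465.0 / (6378000 × 0.687240) = 1.0609e-04 rad = 21.882″.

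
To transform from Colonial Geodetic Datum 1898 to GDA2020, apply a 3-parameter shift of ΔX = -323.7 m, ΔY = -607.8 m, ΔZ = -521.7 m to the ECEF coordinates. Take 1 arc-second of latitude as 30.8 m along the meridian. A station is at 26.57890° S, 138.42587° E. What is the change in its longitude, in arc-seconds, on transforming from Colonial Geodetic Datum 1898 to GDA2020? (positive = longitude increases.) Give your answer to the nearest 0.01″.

sin φ = -0.447430, cos φ = 0.894319, sin λ = 0.663589, cos λ = -0.748098.
East component: ΔE = −sin λ·ΔX + cos λ·ΔY = −(0.663589)(-323.7) + (-0.748098)(-607.8) = 669.50 m.
1° of latitude spans 3600 × 30.80 = 110880 m; at latitude φ, 1° of longitude spans that × cos φ = 99162.1 m, so Δλ = 669.50 / 99162.1 × 3600 = 24.306″.

Δλ = 24.31″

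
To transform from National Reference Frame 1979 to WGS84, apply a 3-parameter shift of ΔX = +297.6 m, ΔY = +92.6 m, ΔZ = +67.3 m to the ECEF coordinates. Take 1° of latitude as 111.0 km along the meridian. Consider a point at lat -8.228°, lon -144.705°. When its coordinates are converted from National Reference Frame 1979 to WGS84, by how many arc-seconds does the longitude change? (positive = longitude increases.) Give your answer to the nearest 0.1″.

Δλ = 3.2″

sin φ = -0.143113, cos φ = 0.989706, sin λ = -0.577786, cos λ = -0.816188.
East component: ΔE = −sin λ·ΔX + cos λ·ΔY = −(-0.577786)(297.6) + (-0.816188)(92.6) = 96.37 m.
1° of latitude spans 111000 m; at latitude φ, 1° of longitude spans that × cos φ = 109857.4 m, so Δλ = 96.37 / 109857.4 × 3600 = 3.158″.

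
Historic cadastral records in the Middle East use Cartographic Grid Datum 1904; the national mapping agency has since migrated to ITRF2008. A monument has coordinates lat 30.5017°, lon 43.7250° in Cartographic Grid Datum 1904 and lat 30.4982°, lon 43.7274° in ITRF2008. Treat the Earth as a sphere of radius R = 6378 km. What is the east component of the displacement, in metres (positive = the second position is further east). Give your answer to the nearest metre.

Δφ = 30.4982° − 30.5017° = -0.0035°; Δλ = 43.7274° − 43.7250° = +0.0024°.
1° along a meridian = πR/180 = 111317 m.
ΔN = Δφ × 111317 = -389.6 m; ΔE = Δλ × 111317 × cos(30.5017°) = +0.0024 × 111317 × 0.861614 = 230.2 m.

ΔE = 230 m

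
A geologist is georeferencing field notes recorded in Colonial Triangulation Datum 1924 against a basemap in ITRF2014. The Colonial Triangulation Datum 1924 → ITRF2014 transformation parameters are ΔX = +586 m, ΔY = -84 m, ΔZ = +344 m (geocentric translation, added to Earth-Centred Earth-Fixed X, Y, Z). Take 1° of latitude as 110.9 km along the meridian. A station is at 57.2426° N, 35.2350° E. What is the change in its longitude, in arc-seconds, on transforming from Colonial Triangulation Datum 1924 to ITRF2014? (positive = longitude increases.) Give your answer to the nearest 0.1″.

Δλ = -24.4″

sin φ = 0.840969, cos φ = 0.541083, sin λ = 0.576931, cos λ = 0.816793.
East component: ΔE = −sin λ·ΔX + cos λ·ΔY = −(0.576931)(586) + (0.816793)(-84) = -406.69 m.
1° of latitude spans 110900 m; at latitude φ, 1° of longitude spans that × cos φ = 60006.1 m, so Δλ = -406.69 / 60006.1 × 3600 = -24.399″.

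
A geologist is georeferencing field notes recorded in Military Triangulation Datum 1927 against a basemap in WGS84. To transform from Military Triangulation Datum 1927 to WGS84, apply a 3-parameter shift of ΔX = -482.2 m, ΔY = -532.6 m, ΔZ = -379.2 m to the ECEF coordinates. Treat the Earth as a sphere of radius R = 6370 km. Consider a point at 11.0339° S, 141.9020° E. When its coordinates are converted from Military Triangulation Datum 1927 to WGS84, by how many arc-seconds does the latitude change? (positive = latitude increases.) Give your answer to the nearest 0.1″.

Δφ = -11.7″

sin φ = -0.191390, cos φ = 0.981514, sin λ = 0.617008, cos λ = -0.786957.
North component: ΔN = −sin φ cos λ·ΔX − sin φ sin λ·ΔY + cos φ·ΔZ = −(-0.191390)(-0.786957)(-482.2) − (-0.191390)(0.617008)(-532.6) + (0.981514)(-379.2) = -362.46 m.
1° of latitude spans πR/180 = 111177 m, so Δφ = -362.46 / 111177 × 3600 = -11.737″.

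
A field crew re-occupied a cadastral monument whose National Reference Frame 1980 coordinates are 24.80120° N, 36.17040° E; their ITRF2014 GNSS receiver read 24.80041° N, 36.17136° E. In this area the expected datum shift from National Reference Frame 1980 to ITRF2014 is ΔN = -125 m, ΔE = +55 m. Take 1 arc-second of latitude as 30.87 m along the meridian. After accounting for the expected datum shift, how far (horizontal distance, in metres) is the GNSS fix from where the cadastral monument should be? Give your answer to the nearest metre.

56 m

Observed coordinate differences: Δφ = -0.00079°, Δλ = +0.00096°.
Converting to metres (1° lat = 111132 m, cos φ = 0.907769): observed ΔN = -87.8 m, observed ΔE = 96.8 m.
Subtracting the expected shift leaves a residual of -87.8 − (-125) = 37.2 m north and 96.8 − (55) = 41.8 m east.
Residual distance = √(37.2² + 41.8²) = 56.0 m.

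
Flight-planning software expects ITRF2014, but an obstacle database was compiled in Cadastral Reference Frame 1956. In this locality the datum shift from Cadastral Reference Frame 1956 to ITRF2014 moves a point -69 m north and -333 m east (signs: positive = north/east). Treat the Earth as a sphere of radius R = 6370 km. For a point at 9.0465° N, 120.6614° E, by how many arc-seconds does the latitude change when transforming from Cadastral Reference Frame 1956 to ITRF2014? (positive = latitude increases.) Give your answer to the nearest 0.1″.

On a sphere of radius R, 1 rad of latitude = R, so Δφ = ΔN / R = -69.0 / 6370000 = -1.0832e-05 rad = -2.234″.

Δφ = -2.2″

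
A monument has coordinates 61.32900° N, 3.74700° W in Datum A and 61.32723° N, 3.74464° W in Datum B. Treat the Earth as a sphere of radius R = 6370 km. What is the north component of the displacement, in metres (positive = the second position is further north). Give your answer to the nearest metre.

ΔN = -197 m

Δφ = 61.32723° − 61.32900° = -0.00177°; Δλ = -3.74464° − -3.74700° = +0.00236°.
1° along a meridian = πR/180 = 111177 m.
ΔN = Δφ × 111177 = -196.8 m; ΔE = Δλ × 111177 × cos(61.32900°) = +0.00236 × 111177 × 0.479779 = 125.9 m.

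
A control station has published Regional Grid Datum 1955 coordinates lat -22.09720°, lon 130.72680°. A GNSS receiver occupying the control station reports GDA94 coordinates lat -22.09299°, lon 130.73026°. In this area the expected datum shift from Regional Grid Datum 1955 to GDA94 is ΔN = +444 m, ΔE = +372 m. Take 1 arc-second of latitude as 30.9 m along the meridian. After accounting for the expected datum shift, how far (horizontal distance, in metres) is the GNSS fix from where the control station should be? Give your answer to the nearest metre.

29 m

Observed coordinate differences: Δφ = +0.00421°, Δλ = +0.00346°.
Converting to metres (1° lat = 111240 m, cos φ = 0.926547): observed ΔN = 468.3 m, observed ΔE = 356.6 m.
Subtracting the expected shift leaves a residual of 468.3 − (444) = 24.3 m north and 356.6 − (372) = -15.4 m east.
Residual distance = √(24.3² + (-15.4)²) = 28.8 m.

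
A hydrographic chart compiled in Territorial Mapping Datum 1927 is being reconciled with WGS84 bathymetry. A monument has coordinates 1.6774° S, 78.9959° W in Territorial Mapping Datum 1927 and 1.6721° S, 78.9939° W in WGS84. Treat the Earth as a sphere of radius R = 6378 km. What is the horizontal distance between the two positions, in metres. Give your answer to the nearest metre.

Δφ = -1.6721° − -1.6774° = +0.0053°; Δλ = -78.9939° − -78.9959° = +0.0020°.
1° along a meridian = πR/180 = 111317 m.
ΔN = Δφ × 111317 = 590.0 m; ΔE = Δλ × 111317 × cos(-1.6774°) = +0.0020 × 111317 × 0.999571 = 222.5 m.
Distance = √(ΔE² + ΔN²) = √(222.5² + 590.0²) = 630.6 m.

631 m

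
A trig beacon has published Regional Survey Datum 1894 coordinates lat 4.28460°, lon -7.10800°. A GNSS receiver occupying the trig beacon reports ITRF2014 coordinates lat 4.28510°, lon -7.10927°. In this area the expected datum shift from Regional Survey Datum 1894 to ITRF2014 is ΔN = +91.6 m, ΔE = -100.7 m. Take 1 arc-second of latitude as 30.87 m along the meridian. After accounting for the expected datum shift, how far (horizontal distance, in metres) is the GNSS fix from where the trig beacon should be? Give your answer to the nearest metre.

54 m

Observed coordinate differences: Δφ = +0.00050°, Δλ = -0.00127°.
Converting to metres (1° lat = 111132 m, cos φ = 0.997205): observed ΔN = 55.6 m, observed ΔE = -140.7 m.
Subtracting the expected shift leaves a residual of 55.6 − (91.6) = -36.0 m north and -140.7 − (-100.7) = -40.0 m east.
Residual distance = √((-36.0)² + (-40.0)²) = 53.9 m.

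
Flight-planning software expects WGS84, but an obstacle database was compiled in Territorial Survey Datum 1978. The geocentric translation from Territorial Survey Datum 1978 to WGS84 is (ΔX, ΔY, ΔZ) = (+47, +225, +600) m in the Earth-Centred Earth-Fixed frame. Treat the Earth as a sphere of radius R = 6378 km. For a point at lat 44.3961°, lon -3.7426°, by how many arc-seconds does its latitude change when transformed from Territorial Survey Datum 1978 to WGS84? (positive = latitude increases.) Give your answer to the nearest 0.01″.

Δφ = 13.14″

sin φ = 0.699615, cos φ = 0.714520, sin λ = -0.065274, cos λ = 0.997867.
North component: ΔN = −sin φ cos λ·ΔX − sin φ sin λ·ΔY + cos φ·ΔZ = −(0.699615)(0.997867)(47) − (0.699615)(-0.065274)(225) + (0.714520)(600) = 406.18 m.
1° of latitude spans πR/180 = 111317 m, so Δφ = 406.18 / 111317 × 3600 = 13.136″.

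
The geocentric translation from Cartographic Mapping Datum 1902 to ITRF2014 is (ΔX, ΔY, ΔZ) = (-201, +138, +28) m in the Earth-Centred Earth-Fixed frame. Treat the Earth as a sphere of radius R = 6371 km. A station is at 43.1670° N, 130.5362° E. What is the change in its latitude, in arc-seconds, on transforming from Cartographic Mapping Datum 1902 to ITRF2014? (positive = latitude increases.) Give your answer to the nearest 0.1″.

Δφ = -4.6″

sin φ = 0.684127, cos φ = 0.729363, sin λ = 0.759995, cos λ = -0.649928.
North component: ΔN = −sin φ cos λ·ΔX − sin φ sin λ·ΔY + cos φ·ΔZ = −(0.684127)(-0.649928)(-201) − (0.684127)(0.759995)(138) + (0.729363)(28) = -140.70 m.
1° of latitude spans πR/180 = 111195 m, so Δφ = -140.70 / 111195 × 3600 = -4.555″.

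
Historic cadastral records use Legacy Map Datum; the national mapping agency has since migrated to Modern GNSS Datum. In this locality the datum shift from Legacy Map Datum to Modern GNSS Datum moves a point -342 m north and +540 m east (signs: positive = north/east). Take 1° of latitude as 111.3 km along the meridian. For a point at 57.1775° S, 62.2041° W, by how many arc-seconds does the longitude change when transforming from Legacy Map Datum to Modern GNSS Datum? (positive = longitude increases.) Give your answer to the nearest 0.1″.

Δλ = 32.2″

At latitude -57.1775°, cos φ = 0.542038.
1° of longitude at this latitude = 111.3 × cos φ = 60.33 km, so Δλ = 540.0 / 60328.9 = 0.0089509° = 32.223″.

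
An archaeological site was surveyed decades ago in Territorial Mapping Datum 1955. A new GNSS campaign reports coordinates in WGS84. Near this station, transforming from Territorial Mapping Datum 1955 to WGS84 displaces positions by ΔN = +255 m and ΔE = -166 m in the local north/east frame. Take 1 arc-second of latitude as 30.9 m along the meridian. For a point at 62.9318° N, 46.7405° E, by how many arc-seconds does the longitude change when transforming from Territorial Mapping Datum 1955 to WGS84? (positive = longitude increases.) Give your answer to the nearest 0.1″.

At latitude 62.9318°, cos φ = 0.455051.
1″ of longitude at this latitude = 30.90 × cos φ = 14.0611 m, so Δλ = -166.0 / 14.0611 = -11.806″.

Δλ = -11.8″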